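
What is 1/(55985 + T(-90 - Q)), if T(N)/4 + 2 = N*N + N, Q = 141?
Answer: 1/268497 ≈ 3.7244e-6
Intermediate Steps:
T(N) = -8 + 4*N + 4*N² (T(N) = -8 + 4*(N*N + N) = -8 + 4*(N² + N) = -8 + 4*(N + N²) = -8 + (4*N + 4*N²) = -8 + 4*N + 4*N²)
1/(55985 + T(-90 - Q)) = 1/(55985 + (-8 + 4*(-90 - 1*141) + 4*(-90 - 1*141)²)) = 1/(55985 + (-8 + 4*(-90 - 141) + 4*(-90 - 141)²)) = 1/(55985 + (-8 + 4*(-231) + 4*(-231)²)) = 1/(55985 + (-8 - 924 + 4*53361)) = 1/(55985 + (-8 - 924 + 213444)) = 1/(55985 + 212512) = 1/268497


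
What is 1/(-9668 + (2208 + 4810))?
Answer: -1/2650 ≈ -0.00037736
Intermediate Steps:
1/(-9668 + (2208 + 4810)) = 1/(-9668 + 7018) = 1/(-2650) = -1/2650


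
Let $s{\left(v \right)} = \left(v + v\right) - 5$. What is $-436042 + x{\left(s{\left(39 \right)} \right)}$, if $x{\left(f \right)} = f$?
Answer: $-435969$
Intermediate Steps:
$s{\left(v \right)} = -5 + 2 v$ ($s{\left(v \right)} = 2 v - 5 = -5 + 2 v$)
$-436042 + x{\left(s{\left(39 \right)} \right)} = -436042 + \left(-5 + 2 \cdot 39\right) = -436042 + \left(-5 + 78\right) = -436042 + 73 = -435969$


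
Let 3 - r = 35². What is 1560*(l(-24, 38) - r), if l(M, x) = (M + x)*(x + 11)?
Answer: 2976480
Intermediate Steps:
r = -1222 (r = 3 - 1*35² = 3 - 1*1225 = 3 - 1225 = -1222)
l(M, x) = (11 + x)*(M + x) (l(M, x) = (M + x)*(11 + x) = (11 + x)*(M + x))
1560*(l(-24, 38) - r) = 1560*((38² + 11*(-24) + 11*38 - 24*38) - 1*(-1222)) = 1560*((1444 - 264 + 418 - 912) + 1222) = 1560*(686 + 1222) = 1560*1908 = 2976480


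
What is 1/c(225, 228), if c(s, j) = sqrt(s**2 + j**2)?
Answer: sqrt(11401)/34203 ≈ 0.0031218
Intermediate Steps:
c(s, j) = sqrt(j**2 + s**2)
1/c(225, 228) = 1/(sqrt(228**2 + 225**2)) = 1/(sqrt(51984 + 50625)) = 1/(sqrt(102609)) = 1/(3*sqrt(11401)) = sqrt(11401)/34203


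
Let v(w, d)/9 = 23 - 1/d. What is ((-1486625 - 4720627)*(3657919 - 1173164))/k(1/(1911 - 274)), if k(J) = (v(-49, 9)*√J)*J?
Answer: -12624135112808310*√1637/103 ≈ -4.9589e+15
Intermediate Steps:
v(w, d) = 207 - 9/d (v(w, d) = 9*(23 - 1/d) = 207 - 9/d)
k(J) = 206*J^(3/2) (k(J) = ((207 - 9/9)*√J)*J = ((207 - 9*⅑)*√J)*J = ((207 - 1)*√J)*J = (206*√J)*J = 206*J^(3/2))
((-1486625 - 4720627)*(3657919 - 1173164))/k(1/(1911 - 274)) = ((-1486625 - 4720627)*(3657919 - 1173164))/((206*(1/(1911 - 274))^(3/2))) = (-6207252*2484755)/((206*(1/1637)^(3/2))) = -15423500443260*1637*√1637/206 = -12624135112808310*√1637/103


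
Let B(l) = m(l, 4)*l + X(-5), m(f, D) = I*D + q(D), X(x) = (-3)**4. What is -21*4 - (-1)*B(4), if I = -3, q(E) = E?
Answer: -35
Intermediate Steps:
X(x) = 81
m(f, D) = -2*D (m(f, D) = -3*D + D = -2*D)
B(l) = 81 - 8*l (B(l) = (-2*4)*l + 81 = -8*l + 81 = 81 - 8*l)
-21*4 - (-1)*B(4) = -21*4 - (-1)*(81 - 8*4) = -84 - (-1)*(81 - 32) = -84 - (-1)*49 = -84 - 1*(-49) = -84 + 49 = -35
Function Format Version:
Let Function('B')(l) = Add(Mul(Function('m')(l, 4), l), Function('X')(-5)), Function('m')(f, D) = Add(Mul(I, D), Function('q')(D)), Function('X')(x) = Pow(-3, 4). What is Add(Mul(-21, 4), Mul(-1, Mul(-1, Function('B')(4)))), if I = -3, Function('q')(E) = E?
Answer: -35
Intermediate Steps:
Function('X')(x) = 81
Function('m')(f, D) = Mul(-2, D) (Function('m')(f, D) = Add(Mul(-3, D), D) = Mul(-2, D))
Function('B')(l) = Add(81, Mul(-8, l)) (Function('B')(l) = Add(Mul(Mul(-2, 4), l), 81) = Add(Mul(-8, l), 81) = Add(81, Mul(-8, l)))
Add(Mul(-21, 4), Mul(-1, Mul(-1, Function('B')(4)))) = Add(Mul(-21, 4), Mul(-1, Mul(-1, Add(81, Mul(-8, 4))))) = Add(-84, Mul(-1, Mul(-1, Add(81, -32)))) = Add(-84, Mul(-1, Mul(-1, 49))) = Add(-84, Mul(-1, -49)) = Add(-84, 49) = -35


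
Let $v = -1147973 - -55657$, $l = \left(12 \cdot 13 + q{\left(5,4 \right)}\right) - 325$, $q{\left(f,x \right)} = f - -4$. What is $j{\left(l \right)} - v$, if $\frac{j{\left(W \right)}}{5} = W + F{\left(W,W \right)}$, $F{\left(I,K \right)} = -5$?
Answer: $1091491$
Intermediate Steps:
$q{\left(f,x \right)} = 4 + f$ ($q{\left(f,x \right)} = f + 4 = 4 + f$)
$l = -160$ ($l = \left(12 \cdot 13 + \left(4 + 5\right)\right) - 325 = \left(156 + 9\right) - 325 = 165 - 325 = -160$)
$j{\left(W \right)} = -25 + 5 W$ ($j{\left(W \right)} = 5 \left(W - 5\right) = 5 \left(-5 + W\right) = -25 + 5 W$)
$v = -1092316$ ($v = -1147973 + 55657 = -1092316$)
$j{\left(l \right)} - v = \left(-25 + 5 \left(-160\right)\right) - -1092316 = \left(-25 - 800\right) + 1092316 = -825 + 1092316 = 1091491$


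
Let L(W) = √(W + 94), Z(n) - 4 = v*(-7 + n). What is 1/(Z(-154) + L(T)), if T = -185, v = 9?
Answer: -1445/2088116 - I*√91/2088116 ≈ -0.00069201 - 4.5684e-6*I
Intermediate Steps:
Z(n) = -59 + 9*n (Z(n) = 4 + 9*(-7 + n) = 4 + (-63 + 9*n) = -59 + 9*n)
L(W) = √(94 + W)
1/(Z(-154) + L(T)) = 1/((-59 + 9*(-154)) + √(94 - 185)) = 1/((-59 - 1386) + √(-91)) = 1/(-1445 + I*√91)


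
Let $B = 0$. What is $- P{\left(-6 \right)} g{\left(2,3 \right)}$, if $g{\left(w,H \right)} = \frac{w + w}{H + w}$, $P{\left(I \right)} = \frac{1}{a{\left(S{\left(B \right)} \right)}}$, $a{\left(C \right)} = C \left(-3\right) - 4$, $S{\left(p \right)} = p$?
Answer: $\frac{1}{5} \approx 0.2$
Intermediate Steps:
$a{\left(C \right)} = -4 - 3 C$ ($a{\left(C \right)} = - 3 C - 4 = -4 - 3 C$)
$P{\left(I \right)} = - \frac{1}{4}$ ($P{\left(I \right)} = \frac{1}{-4 - 0} = \frac{1}{-4 + 0} = \frac{1}{-4} = - \frac{1}{4}$)
$g{\left(w,H \right)} = \frac{2 w}{H + w}$
$- P{\left(-6 \right)} g{\left(2,3 \right)} = \left(-1\right) \left(- \frac{1}{4}\right) 2 \cdot 2 \frac{1}{3 + 2} = \frac{2 \cdot 2 \cdot \frac{1}{5}}{4} = \frac{1}{4} \cdot \frac{4}{5} = \frac{1}{5}$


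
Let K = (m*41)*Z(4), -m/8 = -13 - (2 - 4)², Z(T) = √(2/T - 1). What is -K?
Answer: -2788*I*√2 ≈ -3942.8*I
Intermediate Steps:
Z(T) = √(-1 + 2/T)
m = 136 (m = -8*(-13 - (2 - 4)²) = -8*(-13 - 1*(-2)²) = -8*(-13 - 1*4) = -8*(-13 - 4) = -8*(-17) = 136)
K = 2788*I*√2 (K = (136*41)*√((2 - 1*4)/4) = 5576*√((2 - 4)/4) = 5576*√((¼)*(-2)) = 5576*√(-½) = 5576*(I*√2/2) = 2788*I*√2 ≈ 3942.8*I)
-K = -2788*I*√2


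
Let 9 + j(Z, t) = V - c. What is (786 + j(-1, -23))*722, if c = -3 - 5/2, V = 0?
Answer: 564965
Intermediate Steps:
c = -11/2 (c = -3 - 5/2 = -11/2 ≈ -5.5000)
j(Z, t) = -7/2 (j(Z, t) = -9 + (0 - 1*(-11/2)) = -9 + (0 + 11/2) = -9 + 11/2 = -7/2)
(786 + j(-1, -23))*722 = (786 - 7/2)*722 = (1565/2)*722 = 564965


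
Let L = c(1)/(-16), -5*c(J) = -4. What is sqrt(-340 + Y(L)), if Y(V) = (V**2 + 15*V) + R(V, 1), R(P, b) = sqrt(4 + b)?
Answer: sqrt(-136299 + 400*sqrt(5))/20 ≈ 18.399*I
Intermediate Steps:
c(J) = 4/5 (c(J) = -1/5*(-4) = 4/5)
L = -1/20 (L = (4/5)/(-16) = (4/5)*(-1/16) = -1/20 ≈ -0.050000)
Y(V) = sqrt(5) + V**2 + 15*V (Y(V) = (V**2 + 15*V) + sqrt(4 + 1) = (V**2 + 15*V) + sqrt(5) = sqrt(5) + V**2 + 15*V)
sqrt(-340 + Y(L)) = sqrt(-340 + (sqrt(5) + (-1/20)**2 + 15*(-1/20))) = sqrt(-340 + (sqrt(5) + 1/400 - 3/4)) = sqrt(-340 + (-299/400 + sqrt(5))) = sqrt(-136299/400 + sqrt(5))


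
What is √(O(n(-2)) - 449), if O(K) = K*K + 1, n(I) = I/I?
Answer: I*√447 ≈ 21.142*I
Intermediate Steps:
n(I) = 1
O(K) = 1 + K² (O(K) = K² + 1 = 1 + K²)
√(O(n(-2)) - 449) = √((1 + 1²) - 449) = √((1 + 1) - 449) = √(2 - 449) = √(-447) = I*√447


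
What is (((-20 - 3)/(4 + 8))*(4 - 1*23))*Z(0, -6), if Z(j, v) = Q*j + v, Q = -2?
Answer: -437/2 ≈ -218.50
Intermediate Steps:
Z(j, v) = v - 2*j (Z(j, v) = -2*j + v = v - 2*j)
(((-20 - 3)/(4 + 8))*(4 - 1*23))*Z(0, -6) = (((-20 - 3)/(4 + 8))*(4 - 1*23))*(-6 - 2*0) = ((-23/12)*(4 - 23))*(-6 + 0) = (-23*1/12*(-19))*(-6) = -23/12*(-19)*(-6) = (437/12)*(-6) = -437/2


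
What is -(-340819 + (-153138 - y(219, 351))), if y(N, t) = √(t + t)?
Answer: 493957 + 3*√78 ≈ 4.9398e+5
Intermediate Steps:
y(N, t) = √2*√t (y(N, t) = √(2*t) = √2*√t)
-(-340819 + (-153138 - y(219, 351))) = -(-340819 + (-153138 - √2*√351)) = -(-340819 + (-153138 - √2*3*√39)) = -(-340819 + (-153138 - 3*√78)) = -(-493957 - 3*√78) = 493957 + 3*√78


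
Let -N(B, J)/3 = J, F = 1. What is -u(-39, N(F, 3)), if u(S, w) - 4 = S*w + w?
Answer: -346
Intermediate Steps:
N(B, J) = -3*J
u(S, w) = 4 + w + S*w (u(S, w) = 4 + (S*w + w) = 4 + (w + S*w) = 4 + w + S*w)
-u(-39, N(F, 3)) = -(4 - 3*3 - (-117)*3) = -(4 - 9 - 39*(-9)) = -(4 - 9 + 351) = -1*346 = -346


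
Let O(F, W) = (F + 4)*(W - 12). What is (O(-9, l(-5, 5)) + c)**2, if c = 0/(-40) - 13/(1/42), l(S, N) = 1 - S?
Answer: 266256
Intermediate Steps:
O(F, W) = (-12 + W)*(4 + F) (O(F, W) = (4 + F)*(-12 + W) = (-12 + W)*(4 + F))
c = -546 (c = 0*(-1/40) - 13/1/42 = 0 - 13*42 = 0 - 546 = -546)
(O(-9, l(-5, 5)) + c)**2 = ((-48 - 12*(-9) + 4*(1 - 1*(-5)) - 9*(1 - 1*(-5))) - 546)**2 = ((-48 + 108 + 4*(1 + 5) - 9*(1 + 5)) - 546)**2 = ((-48 + 108 + 4*6 - 9*6) - 546)**2 = ((-48 + 108 + 24 - 54) - 546)**2 = (30 - 546)**2 = (-516)**2 = 266256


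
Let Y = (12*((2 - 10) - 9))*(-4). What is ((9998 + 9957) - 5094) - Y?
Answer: 14045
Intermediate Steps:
Y = 816 (Y = (12*(-8 - 9))*(-4) = (12*(-17))*(-4) = -204*(-4) = 816)
((9998 + 9957) - 5094) - Y = ((9998 + 9957) - 5094) - 1*816 = (19955 - 5094) - 816 = 14861 - 816 = 14045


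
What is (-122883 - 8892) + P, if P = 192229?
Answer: 60454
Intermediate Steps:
(-122883 - 8892) + P = (-122883 - 8892) + 192229 = -131775 + 192229 = 60454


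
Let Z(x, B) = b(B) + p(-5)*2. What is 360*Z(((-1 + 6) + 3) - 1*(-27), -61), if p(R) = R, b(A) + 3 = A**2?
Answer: 1334880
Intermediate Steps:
b(A) = -3 + A**2
Z(x, B) = -13 + B**2 (Z(x, B) = (-3 + B**2) - 5*2 = (-3 + B**2) - 10 = -13 + B**2)
360*Z(((-1 + 6) + 3) - 1*(-27), -61) = 360*(-13 + (-61)**2) = 360*(-13 + 3721) = 360*3708 = 1334880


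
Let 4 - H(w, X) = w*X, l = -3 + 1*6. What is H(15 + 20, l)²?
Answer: 10201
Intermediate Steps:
l = 3 (l = -3 + 6 = 3)
H(w, X) = 4 - X*w (H(w, X) = 4 - w*X = 4 - X*w)
H(15 + 20, l)² = (4 - 1*3*(15 + 20))² = (4 - 1*3*35)² = (4 - 105)² = (-101)² = 10201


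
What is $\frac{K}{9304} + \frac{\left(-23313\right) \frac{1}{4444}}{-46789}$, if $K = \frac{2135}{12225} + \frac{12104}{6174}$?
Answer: $\frac{415665654651167}{1216807175818329480} \approx 0.0003416$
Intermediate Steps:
$K = \frac{5371763}{2515905}$ ($K = 2135 \cdot \frac{1}{12225} + 12104 \cdot \frac{1}{6174} = \frac{427}{2445} + \frac{6052}{3087} = \frac{5371763}{2515905} \approx 2.1351$)
$\frac{K}{9304} + \frac{\left(-23313\right) \frac{1}{4444}}{-46789} = \frac{5371763}{2515905 \cdot 9304} + \frac{\left(-23313\right) \frac{1}{4444}}{-46789} = \frac{5371763}{2515905} \cdot \frac{1}{9304} + \left(-23313\right) \frac{1}{4444} \left(- \frac{1}{46789}\right) = \frac{5371763}{23407980120} - - \frac{23313}{207930316} = \frac{5371763}{23407980120} + \frac{23313}{207930316} = \frac{415665654651167}{1216807175818329480}$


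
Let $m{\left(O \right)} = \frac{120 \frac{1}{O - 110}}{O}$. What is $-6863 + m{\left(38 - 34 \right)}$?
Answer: $- \frac{363754}{53} \approx -6863.3$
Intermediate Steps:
$m{\left(O \right)} = \frac{120}{O \left(-110 + O\right)}$ ($m{\left(O \right)} = \frac{120 \frac{1}{-110 + O}}{O} = \frac{120}{O \left(-110 + O\right)}$)
$-6863 + m{\left(38 - 34 \right)} = -6863 + \frac{120}{\left(38 - 34\right) \left(-110 + \left(38 - 34\right)\right)} = -6863 + \frac{120}{4 \left(-110 + 4\right)} = -6863 + 120 \cdot \frac{1}{4} \frac{1}{-106} = -6863 + 120 \cdot \frac{1}{4} \left(- \frac{1}{106}\right) = -6863 - \frac{15}{53} = - \frac{363754}{53}$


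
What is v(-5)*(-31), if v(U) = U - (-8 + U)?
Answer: -248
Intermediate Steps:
v(U) = 8 (v(U) = U + (8 - U) = 8)
v(-5)*(-31) = 8*(-31) = -248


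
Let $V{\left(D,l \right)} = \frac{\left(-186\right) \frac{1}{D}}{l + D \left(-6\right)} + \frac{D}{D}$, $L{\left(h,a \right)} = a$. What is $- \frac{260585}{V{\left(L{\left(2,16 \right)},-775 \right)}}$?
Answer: $- \frac{1815756280}{7061} \approx -2.5715 \cdot 10^{5}$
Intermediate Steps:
$V{\left(D,l \right)} = 1 - \frac{186}{D \left(l - 6 D\right)}$ ($V{\left(D,l \right)} = \frac{\left(-186\right) \frac{1}{D}}{l - 6 D} + 1 = - \frac{186}{D \left(l - 6 D\right)} + 1 = 1 - \frac{186}{D \left(l - 6 D\right)}$)
$- \frac{260585}{V{\left(L{\left(2,16 \right)},-775 \right)}} = - \frac{260585}{\frac{1}{16} \frac{1}{\left(-1\right) \left(-775\right) + 6 \cdot 16} \left(186 + 6 \cdot 16^{2} - 16 \left(-775\right)\right)} = - \frac{260585}{\frac{1}{16} \frac{1}{775 + 96} \left(186 + 6 \cdot 256 + 12400\right)} = - \frac{260585}{\frac{1}{16} \cdot \frac{1}{871} \left(186 + 1536 + 12400\right)} = - \frac{260585}{\frac{1}{16} \cdot \frac{1}{871} \cdot 14122} = - \frac{260585}{\frac{7061}{6968}} = \left(-260585\right) \frac{6968}{7061} = - \frac{1815756280}{7061}$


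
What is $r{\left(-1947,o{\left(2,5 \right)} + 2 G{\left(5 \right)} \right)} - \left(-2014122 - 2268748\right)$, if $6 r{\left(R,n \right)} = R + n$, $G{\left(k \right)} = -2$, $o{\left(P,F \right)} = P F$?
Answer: $\frac{8565093}{2} \approx 4.2825 \cdot 10^{6}$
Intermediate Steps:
$o{\left(P,F \right)} = F P$
$r{\left(R,n \right)} = \frac{R}{6} + \frac{n}{6}$ ($r{\left(R,n \right)} = \frac{R + n}{6} = \frac{R}{6} + \frac{n}{6}$)
$r{\left(-1947,o{\left(2,5 \right)} + 2 G{\left(5 \right)} \right)} - \left(-2014122 - 2268748\right) = \left(\frac{1}{6} \left(-1947\right) + \frac{5 \cdot 2 + 2 \left(-2\right)}{6}\right) - \left(-2014122 - 2268748\right) = \left(- \frac{649}{2} + \frac{10 - 4}{6}\right) - -4282870 = \left(- \frac{649}{2} + \frac{1}{6} \cdot 6\right) + 4282870 = \left(- \frac{649}{2} + 1\right) + 4282870 = - \frac{647}{2} + 4282870 = \frac{8565093}{2}$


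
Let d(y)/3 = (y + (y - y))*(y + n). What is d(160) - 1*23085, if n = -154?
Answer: -20205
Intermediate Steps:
d(y) = 3*y*(-154 + y) (d(y) = 3*((y + (y - y))*(y - 154)) = 3*((y + 0)*(-154 + y)) = 3*(y*(-154 + y)) = 3*y*(-154 + y))
d(160) - 1*23085 = 3*160*(-154 + 160) - 1*23085 = 3*160*6 - 23085 = 2880 - 23085 = -20205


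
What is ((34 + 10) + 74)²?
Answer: 13924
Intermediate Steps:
((34 + 10) + 74)² = (44 + 74)² = 118² = 13924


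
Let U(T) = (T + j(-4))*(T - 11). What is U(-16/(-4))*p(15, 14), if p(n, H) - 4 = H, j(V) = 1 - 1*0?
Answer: -630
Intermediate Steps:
j(V) = 1 (j(V) = 1 + 0 = 1)
p(n, H) = 4 + H
U(T) = (1 + T)*(-11 + T) (U(T) = (T + 1)*(T - 11) = (1 + T)*(-11 + T))
U(-16/(-4))*p(15, 14) = (-11 + (-16/(-4))² - (-160)/(-4))*(4 + 14) = (-11 + (-16*(-¼))² - (-160)*(-1)/4)*18 = (-11 + 4² - 10*4)*18 = (-11 + 16 - 40)*18 = -35*18 = -630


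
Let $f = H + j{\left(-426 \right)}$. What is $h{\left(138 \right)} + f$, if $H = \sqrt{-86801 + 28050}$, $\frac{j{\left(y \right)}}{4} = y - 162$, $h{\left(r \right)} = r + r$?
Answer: $-2076 + 7 i \sqrt{1199} \approx -2076.0 + 242.39 i$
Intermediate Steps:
$h{\left(r \right)} = 2 r$
$j{\left(y \right)} = -648 + 4 y$ ($j{\left(y \right)} = 4 \left(y - 162\right) = 4 \left(-162 + y\right) = -648 + 4 y$)
$H = 7 i \sqrt{1199}$ ($H = \sqrt{-58751} = 7 i \sqrt{1199} \approx 242.39 i$)
$f = -2352 + 7 i \sqrt{1199}$ ($f = 7 i \sqrt{1199} + \left(-648 + 4 \left(-426\right)\right) = 7 i \sqrt{1199} - 2352 = -2352 + 7 i \sqrt{1199} \approx -2352.0 + 242.39 i$)
$h{\left(138 \right)} + f = 2 \cdot 138 - \left(2352 - 7 i \sqrt{1199}\right) = 276 - \left(2352 - 7 i \sqrt{1199}\right) = -2076 + 7 i \sqrt{1199}$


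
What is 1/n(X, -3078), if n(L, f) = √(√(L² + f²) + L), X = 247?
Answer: √19/(19*√(13 + √26413)) ≈ 0.017316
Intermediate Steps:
n(L, f) = √(L + √(L² + f²))
1/n(X, -3078) = 1/(√(247 + √(247² + (-3078)²))) = 1/(√(247 + √(61009 + 9474084))) = 1/(√(247 + √9535093)) = 1/(√(247 + 19*√26413)) = (247 + 19*√26413)^(-½)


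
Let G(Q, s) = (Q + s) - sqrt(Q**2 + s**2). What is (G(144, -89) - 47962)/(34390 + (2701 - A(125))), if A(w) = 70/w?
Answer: -133075/103029 - 25*sqrt(28657)/927261 ≈ -1.2962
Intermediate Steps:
G(Q, s) = Q + s - sqrt(Q**2 + s**2)
(G(144, -89) - 47962)/(34390 + (2701 - A(125))) = ((144 - 89 - sqrt(144**2 + (-89)**2)) - 47962)/(34390 + (2701 - 70/125)) = ((144 - 89 - sqrt(20736 + 7921)) - 47962)/(34390 + (2701 - 70/125)) = ((144 - 89 - sqrt(28657)) - 47962)/(34390 + (2701 - 1*14/25)) = ((55 - sqrt(28657)) - 47962)/(34390 + (2701 - 14/25)) = (-47907 - sqrt(28657))/(34390 + 67511/25) = (-47907 - sqrt(28657))/(927261/25) = (-47907 - sqrt(28657))*(25/927261) = -133075/103029 - 25*sqrt(28657)/927261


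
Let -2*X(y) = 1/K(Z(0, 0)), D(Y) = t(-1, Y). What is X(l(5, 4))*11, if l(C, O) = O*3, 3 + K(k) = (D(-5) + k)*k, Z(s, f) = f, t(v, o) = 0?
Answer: 11/6 ≈ 1.8333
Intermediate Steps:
D(Y) = 0
K(k) = -3 + k² (K(k) = -3 + (0 + k)*k = -3 + k*k = -3 + k²)
l(C, O) = 3*O
X(y) = ⅙ (X(y) = -1/(2*(-3 + 0²)) = -1/(2*(-3 + 0)) = -½/(-3) = -½*(-⅓) = ⅙)
X(l(5, 4))*11 = (⅙)*11 = 11/6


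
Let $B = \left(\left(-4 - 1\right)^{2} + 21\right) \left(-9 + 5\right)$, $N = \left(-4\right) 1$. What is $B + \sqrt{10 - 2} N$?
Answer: $-184 - 8 \sqrt{2} \approx -195.31$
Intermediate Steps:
$N = -4$
$B = -184$ ($B = \left(\left(-5\right)^{2} + 21\right) \left(-4\right) = \left(25 + 21\right) \left(-4\right) = 46 \left(-4\right) = -184$)
$B + \sqrt{10 - 2} N = -184 + \sqrt{10 - 2} \left(-4\right) = -184 + \sqrt{8} \left(-4\right) = -184 + 2 \sqrt{2} \left(-4\right) = -184 - 8 \sqrt{2}$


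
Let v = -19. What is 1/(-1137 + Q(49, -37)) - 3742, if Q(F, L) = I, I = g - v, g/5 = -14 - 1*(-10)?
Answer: -4258397/1138 ≈ -3742.0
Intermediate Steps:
g = -20 (g = 5*(-14 - 1*(-10)) = 5*(-14 + 10) = 5*(-4) = -20)
I = -1 (I = -20 - 1*(-19) = -20 + 19 = -1)
Q(F, L) = -1
1/(-1137 + Q(49, -37)) - 3742 = 1/(-1137 - 1) - 3742 = 1/(-1138) - 3742 = -1/1138 - 3742 = -4258397/1138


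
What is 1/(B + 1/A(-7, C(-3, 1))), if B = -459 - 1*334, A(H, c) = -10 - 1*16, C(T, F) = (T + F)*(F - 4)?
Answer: -26/20619 ≈ -0.0012610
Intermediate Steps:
C(T, F) = (-4 + F)*(F + T) (C(T, F) = (F + T)*(-4 + F) = (-4 + F)*(F + T))
A(H, c) = -26 (A(H, c) = -10 - 16 = -26)
B = -793 (B = -459 - 334 = -793)
1/(B + 1/A(-7, C(-3, 1))) = 1/(-793 + 1/(-26)) = 1/(-793 - 1/26) = 1/(-20619/26) = -26/20619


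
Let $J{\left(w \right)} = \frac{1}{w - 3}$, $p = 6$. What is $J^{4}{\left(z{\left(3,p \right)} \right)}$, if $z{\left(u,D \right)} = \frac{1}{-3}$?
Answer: $\frac{81}{10000} \approx 0.0081$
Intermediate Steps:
$z{\left(u,D \right)} = - \frac{1}{3}$
$J{\left(w \right)} = \frac{1}{-3 + w}$
$J^{4}{\left(z{\left(3,p \right)} \right)} = \left(\frac{1}{-3 - \frac{1}{3}}\right)^{4} = \left(\frac{1}{- \frac{10}{3}}\right)^{4} = \left(- \frac{3}{10}\right)^{4} = \frac{81}{10000}$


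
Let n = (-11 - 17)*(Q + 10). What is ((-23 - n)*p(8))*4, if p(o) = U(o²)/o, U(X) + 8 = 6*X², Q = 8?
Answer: 5908604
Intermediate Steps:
n = -504 (n = (-11 - 17)*(8 + 10) = -28*18 = -504)
U(X) = -8 + 6*X²
p(o) = (-8 + 6*o⁴)/o (p(o) = (-8 + 6*(o²)²)/o = (-8 + 6*o⁴)/o)
((-23 - n)*p(8))*4 = ((-23 - 1*(-504))*(2*(-4 + 3*8⁴)/8))*4 = ((-23 + 504)*(2*(⅛)*(-4 + 3*4096)))*4 = (481*(2*(⅛)*(-4 + 12288)))*4 = (481*(2*(⅛)*12284))*4 = (481*3071)*4 = 1477151*4 = 5908604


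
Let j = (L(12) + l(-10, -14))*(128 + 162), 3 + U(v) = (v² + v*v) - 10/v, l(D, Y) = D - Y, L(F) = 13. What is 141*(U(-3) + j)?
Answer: 697715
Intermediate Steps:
U(v) = -3 - 10/v + 2*v² (U(v) = -3 + ((v² + v*v) - 10/v) = -3 + ((v² + v²) - 10/v) = -3 + (2*v² - 10/v) = -3 + (-10/v + 2*v²) = -3 - 10/v + 2*v²)
j = 4930 (j = (13 + (-10 - 1*(-14)))*(128 + 162) = (13 + (-10 + 14))*290 = (13 + 4)*290 = 17*290 = 4930)
141*(U(-3) + j) = 141*((-3 - 10/(-3) + 2*(-3)²) + 4930) = 141*((-3 - 10*(-⅓) + 2*9) + 4930) = 141*((-3 + 10/3 + 18) + 4930) = 141*(55/3 + 4930) = 141*(14845/3) = 697715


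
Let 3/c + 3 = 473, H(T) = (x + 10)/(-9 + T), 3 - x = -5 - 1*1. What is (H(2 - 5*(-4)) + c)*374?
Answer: 1677203/3055 ≈ 549.00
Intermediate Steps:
x = 9 (x = 3 - (-5 - 1*1) = 3 - (-5 - 1) = 3 - 1*(-6) = 3 + 6 = 9)
H(T) = 19/(-9 + T) (H(T) = (9 + 10)/(-9 + T) = 19/(-9 + T))
c = 3/470 (c = 3/(-3 + 473) = 3/470 ≈ 0.0063830)
(H(2 - 5*(-4)) + c)*374 = (19/(-9 + (2 - 5*(-4))) + 3/470)*374 = (19/(-9 + (2 + 20)) + 3/470)*374 = (19/(-9 + 22) + 3/470)*374 = (19/13 + 3/470)*374 = (8969/6110)*374 = 1677203/3055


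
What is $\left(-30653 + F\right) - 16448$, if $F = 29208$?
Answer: $-17893$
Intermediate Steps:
$\left(-30653 + F\right) - 16448 = \left(-30653 + 29208\right) - 16448 = -1445 - 16448 = -17893$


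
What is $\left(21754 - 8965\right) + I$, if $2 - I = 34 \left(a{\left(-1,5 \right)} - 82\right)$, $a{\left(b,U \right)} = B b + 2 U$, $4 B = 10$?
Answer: $15324$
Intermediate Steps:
$B = \frac{5}{2}$ ($B = \frac{1}{4} \cdot 10 = \frac{5}{2} \approx 2.5$)
$a{\left(b,U \right)} = 2 U + \frac{5 b}{2}$ ($a{\left(b,U \right)} = \frac{5 b}{2} + 2 U = 2 U + \frac{5 b}{2}$)
$I = 2535$ ($I = 2 - 34 \left(\left(2 \cdot 5 + \frac{5}{2} \left(-1\right)\right) - 82\right) = 2 - 34 \left(\left(10 - \frac{5}{2}\right) - 82\right) = 2 - 34 \left(\frac{15}{2} - 82\right) = 2 - 34 \left(- \frac{149}{2}\right) = 2 - -2533 = 2 + 2533 = 2535$)
$\left(21754 - 8965\right) + I = \left(21754 - 8965\right) + 2535 = 12789 + 2535 = 15324$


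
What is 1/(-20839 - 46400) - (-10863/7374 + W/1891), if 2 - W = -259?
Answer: 13460171699/10081681182 ≈ 1.3351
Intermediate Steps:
W = 261 (W = 2 - 1*(-259) = 2 + 259 = 261)
1/(-20839 - 46400) - (-10863/7374 + W/1891) = 1/(-20839 - 46400) - (-10863/7374 + 261/1891) = 1/(-67239) - (-10863*1/7374 + 261*(1/1891)) = -1/67239 - (-3621/2458 + 261/1891) = -1/67239 - 1*(-6205773/4648078) = -1/67239 + 6205773/4648078 = 13460171699/10081681182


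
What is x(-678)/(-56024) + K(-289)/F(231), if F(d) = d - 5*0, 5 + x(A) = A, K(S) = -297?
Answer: -499435/392168 ≈ -1.2735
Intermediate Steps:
x(A) = -5 + A
F(d) = d (F(d) = d + 0 = d)
x(-678)/(-56024) + K(-289)/F(231) = (-5 - 678)/(-56024) - 297/231 = -683*(-1/56024) - 297*1/231 = 683/56024 - 9/7 = -499435/392168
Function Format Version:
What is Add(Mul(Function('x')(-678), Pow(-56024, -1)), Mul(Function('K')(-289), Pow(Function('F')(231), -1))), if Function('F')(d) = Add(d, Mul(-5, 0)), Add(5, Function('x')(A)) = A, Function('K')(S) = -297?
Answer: Rational(-499435, 392168) ≈ -1.2735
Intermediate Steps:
Function('x')(A) = Add(-5, A)
Function('F')(d) = d (Function('F')(d) = Add(d, 0) = d)
Add(Mul(Function('x')(-678), Pow(-56024, -1)), Mul(Function('K')(-289), Pow(Function('F')(231), -1))) = Add(Mul(Add(-5, -678), Pow(-56024, -1)), Mul(-297, Pow(231, -1))) = Add(Mul(-683, Rational(-1, 56024)), Mul(-297, Rational(1, 231))) = Add(Rational(683, 56024), Rational(-9, 7)) = Rational(-499435, 392168)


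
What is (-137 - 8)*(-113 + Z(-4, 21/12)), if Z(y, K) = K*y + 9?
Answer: 16095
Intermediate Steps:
Z(y, K) = 9 + K*y
(-137 - 8)*(-113 + Z(-4, 21/12)) = (-137 - 8)*(-113 + (9 + (21/12)*(-4))) = -145*(-113 + (9 + (21*(1/12))*(-4))) = -145*(-113 + (9 + (7/4)*(-4))) = -145*(-113 + (9 - 7)) = -145*(-113 + 2) = -145*(-111) = 16095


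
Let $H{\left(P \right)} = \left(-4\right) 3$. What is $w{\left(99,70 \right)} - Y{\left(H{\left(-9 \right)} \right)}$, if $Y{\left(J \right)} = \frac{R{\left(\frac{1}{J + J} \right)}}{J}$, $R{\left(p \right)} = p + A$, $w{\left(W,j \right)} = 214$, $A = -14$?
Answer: $\frac{61295}{288} \approx 212.83$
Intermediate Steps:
$H{\left(P \right)} = -12$
$R{\left(p \right)} = -14 + p$ ($R{\left(p \right)} = p - 14 = -14 + p$)
$Y{\left(J \right)} = \frac{-14 + \frac{1}{2 J}}{J}$ ($Y{\left(J \right)} = \frac{-14 + \frac{1}{J + J}}{J} = \frac{-14 + \frac{1}{2 J}}{J}$)
$w{\left(99,70 \right)} - Y{\left(H{\left(-9 \right)} \right)} = 214 - \frac{1 - -336}{2 \cdot 144} = 214 - \frac{1}{2} \cdot \frac{1}{144} \left(1 + 336\right) = 214 - \frac{1}{2} \cdot \frac{1}{144} \cdot 337 = 214 - \frac{337}{288} = \frac{61295}{288}$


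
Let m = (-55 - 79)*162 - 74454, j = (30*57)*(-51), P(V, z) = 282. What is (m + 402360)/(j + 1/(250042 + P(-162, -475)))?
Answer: -76648708152/21830756039 ≈ -3.5110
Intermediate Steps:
j = -87210 (j = 1710*(-51) = -87210)
m = -96162 (m = -134*162 - 74454 = -21708 - 74454 = -96162)
(m + 402360)/(j + 1/(250042 + P(-162, -475))) = (-96162 + 402360)/(-87210 + 1/(250042 + 282)) = 306198/(-87210 + 1/250324) = 306198/(-21830756039/250324) = 306198*(-250324/21830756039) = -76648708152/21830756039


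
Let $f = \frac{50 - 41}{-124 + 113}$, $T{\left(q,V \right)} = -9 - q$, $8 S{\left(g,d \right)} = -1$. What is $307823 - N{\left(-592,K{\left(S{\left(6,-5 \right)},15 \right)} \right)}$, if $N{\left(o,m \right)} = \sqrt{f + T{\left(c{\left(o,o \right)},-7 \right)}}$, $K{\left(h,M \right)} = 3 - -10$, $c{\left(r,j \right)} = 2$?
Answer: $307823 - \frac{i \sqrt{1430}}{11} \approx 3.0782 \cdot 10^{5} - 3.4378 i$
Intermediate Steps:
$S{\left(g,d \right)} = - \frac{1}{8}$ ($S{\left(g,d \right)} = \frac{1}{8} \left(-1\right) = - \frac{1}{8}$)
$f = - \frac{9}{11}$ ($f = \frac{9}{-11} = 9 \left(- \frac{1}{11}\right) = - \frac{9}{11} \approx -0.81818$)
$K{\left(h,M \right)} = 13$ ($K{\left(h,M \right)} = 3 + 10 = 13$)
$N{\left(o,m \right)} = \frac{i \sqrt{1430}}{11}$ ($N{\left(o,m \right)} = \sqrt{- \frac{9}{11} - 11} = \sqrt{- \frac{130}{11}} = \frac{i \sqrt{1430}}{11}$)
$307823 - N{\left(-592,K{\left(S{\left(6,-5 \right)},15 \right)} \right)} = 307823 - \frac{i \sqrt{1430}}{11}$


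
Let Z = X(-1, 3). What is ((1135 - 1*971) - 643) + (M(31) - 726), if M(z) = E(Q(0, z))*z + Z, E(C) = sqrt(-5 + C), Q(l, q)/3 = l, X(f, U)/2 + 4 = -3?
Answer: -1219 + 31*I*sqrt(5) ≈ -1219.0 + 69.318*I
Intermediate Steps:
X(f, U) = -14 (X(f, U) = -8 + 2*(-3) = -8 - 6 = -14)
Z = -14
Q(l, q) = 3*l
M(z) = -14 + I*z*sqrt(5) (M(z) = sqrt(-5 + 3*0)*z - 14 = sqrt(-5 + 0)*z - 14 = sqrt(-5)*z - 14 = (I*sqrt(5))*z - 14 = I*z*sqrt(5) - 14 = -14 + I*z*sqrt(5))
((1135 - 1*971) - 643) + (M(31) - 726) = ((1135 - 1*971) - 643) + ((-14 + I*31*sqrt(5)) - 726) = ((1135 - 971) - 643) + ((-14 + 31*I*sqrt(5)) - 726) = (164 - 643) + (-740 + 31*I*sqrt(5)) = -479 + (-740 + 31*I*sqrt(5)) = -1219 + 31*I*sqrt(5)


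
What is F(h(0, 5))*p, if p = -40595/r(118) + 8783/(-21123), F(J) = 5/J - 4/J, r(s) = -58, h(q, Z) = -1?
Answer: -856978771/1225134 ≈ -699.50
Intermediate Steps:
F(J) = 1/J
p = 856978771/1225134 (p = -40595/(-58) + 8783/(-21123) = -40595*(-1/58) + 8783*(-1/21123) = 40595/58 - 8783/21123 = 856978771/1225134 ≈ 699.50)
F(h(0, 5))*p = (856978771/1225134)/(-1) = -1*856978771/1225134 = -856978771/1225134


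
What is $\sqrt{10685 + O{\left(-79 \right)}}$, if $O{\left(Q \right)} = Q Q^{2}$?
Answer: $i \sqrt{482354} \approx 694.52 i$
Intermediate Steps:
$O{\left(Q \right)} = Q^{3}$
$\sqrt{10685 + O{\left(-79 \right)}} = \sqrt{10685 + \left(-79\right)^{3}} = \sqrt{10685 - 493039} = \sqrt{-482354} = i \sqrt{482354}$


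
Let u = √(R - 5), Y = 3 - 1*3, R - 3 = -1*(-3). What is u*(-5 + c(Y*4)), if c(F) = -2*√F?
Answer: -5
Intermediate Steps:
R = 6 (R = 3 - 1*(-3) = 3 + 3 = 6)
Y = 0 (Y = 3 - 3 = 0)
u = 1 (u = √(6 - 5) = √1 = 1)
u*(-5 + c(Y*4)) = 1*(-5 - 2*√(0*4)) = 1*(-5 - 2*√0) = 1*(-5 - 2*0) = 1*(-5 + 0) = 1*(-5) = -5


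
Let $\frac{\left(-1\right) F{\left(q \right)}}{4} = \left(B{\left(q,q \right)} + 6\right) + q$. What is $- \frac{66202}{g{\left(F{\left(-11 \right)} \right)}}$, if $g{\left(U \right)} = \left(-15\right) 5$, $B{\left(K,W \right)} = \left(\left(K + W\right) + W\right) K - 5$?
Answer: $\frac{66202}{75} \approx 882.69$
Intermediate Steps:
$B{\left(K,W \right)} = -5 + K \left(K + 2 W\right)$ ($B{\left(K,W \right)} = \left(K + 2 W\right) K - 5 = K \left(K + 2 W\right) - 5 = -5 + K \left(K + 2 W\right)$)
$F{\left(q \right)} = -4 - 12 q^{2} - 4 q$ ($F{\left(q \right)} = - 4 \left(\left(\left(-5 + q^{2} + 2 q q\right) + 6\right) + q\right) = - 4 \left(\left(\left(-5 + q^{2} + 2 q^{2}\right) + 6\right) + q\right) = - 4 \left(\left(\left(-5 + 3 q^{2}\right) + 6\right) + q\right) = - 4 \left(\left(1 + 3 q^{2}\right) + q\right) = - 4 \left(1 + q + 3 q^{2}\right) = -4 - 12 q^{2} - 4 q$)
$g{\left(U \right)} = -75$
$- \frac{66202}{g{\left(F{\left(-11 \right)} \right)}} = - \frac{66202}{-75} = \left(-66202\right) \left(- \frac{1}{75}\right) = \frac{66202}{75}$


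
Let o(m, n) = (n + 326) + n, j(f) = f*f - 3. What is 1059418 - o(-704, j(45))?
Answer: 1055048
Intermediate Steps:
j(f) = -3 + f² (j(f) = f² - 3 = -3 + f²)
o(m, n) = 326 + 2*n (o(m, n) = (326 + n) + n = 326 + 2*n)
1059418 - o(-704, j(45)) = 1059418 - (326 + 2*(-3 + 45²)) = 1059418 - (326 + 2*(-3 + 2025)) = 1059418 - (326 + 2*2022) = 1059418 - (326 + 4044) = 1059418 - 1*4370 = 1059418 - 4370 = 1055048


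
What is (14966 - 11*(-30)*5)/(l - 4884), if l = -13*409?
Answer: -16616/10201 ≈ -1.6289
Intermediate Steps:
l = -5317
(14966 - 11*(-30)*5)/(l - 4884) = (14966 - 11*(-30)*5)/(-5317 - 4884) = (14966 + 330*5)/(-10201) = (14966 + 1650)*(-1/10201) = 16616*(-1/10201) = -16616/10201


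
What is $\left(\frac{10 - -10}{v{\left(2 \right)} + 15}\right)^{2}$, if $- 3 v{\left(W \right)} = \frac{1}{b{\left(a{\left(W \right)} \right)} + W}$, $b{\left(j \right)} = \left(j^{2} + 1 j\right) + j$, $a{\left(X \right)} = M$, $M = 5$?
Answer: $\frac{308025}{173056} \approx 1.7799$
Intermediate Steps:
$a{\left(X \right)} = 5$
$b{\left(j \right)} = j^{2} + 2 j$ ($b{\left(j \right)} = \left(j^{2} + j\right) + j = \left(j + j^{2}\right) + j = j^{2} + 2 j$)
$v{\left(W \right)} = - \frac{1}{3 \left(35 + W\right)}$ ($v{\left(W \right)} = - \frac{1}{3 \left(5 \left(2 + 5\right) + W\right)} = - \frac{1}{3 \left(5 \cdot 7 + W\right)} = - \frac{1}{3 \left(35 + W\right)}$)
$\left(\frac{10 - -10}{v{\left(2 \right)} + 15}\right)^{2} = \left(\frac{10 - -10}{- \frac{1}{105 + 3 \cdot 2} + 15}\right)^{2} = \left(\frac{10 + 10}{- \frac{1}{105 + 6} + 15}\right)^{2} = \left(\frac{20}{- \frac{1}{111} + 15}\right)^{2} = \left(\frac{20}{\frac{1664}{111}}\right)^{2} = \left(20 \cdot \frac{111}{1664}\right)^{2} = \left(\frac{555}{416}\right)^{2} = \frac{308025}{173056}$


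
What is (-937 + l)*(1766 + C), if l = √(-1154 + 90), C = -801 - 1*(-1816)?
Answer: -2605797 + 5562*I*√266 ≈ -2.6058e+6 + 90714.0*I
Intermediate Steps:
C = 1015 (C = -801 + 1816 = 1015)
l = 2*I*√266 (l = √(-1064) = 2*I*√266 ≈ 32.619*I)
(-937 + l)*(1766 + C) = (-937 + 2*I*√266)*(1766 + 1015) = (-937 + 2*I*√266)*2781 = -2605797 + 5562*I*√266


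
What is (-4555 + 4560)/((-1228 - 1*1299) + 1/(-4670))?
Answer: -23350/11801091 ≈ -0.0019786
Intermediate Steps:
(-4555 + 4560)/((-1228 - 1*1299) + 1/(-4670)) = 5/((-1228 - 1299) - 1/4670) = 5/(-2527 - 1/4670) = 5/(-11801091/4670) = 5*(-4670/11801091) = -23350/11801091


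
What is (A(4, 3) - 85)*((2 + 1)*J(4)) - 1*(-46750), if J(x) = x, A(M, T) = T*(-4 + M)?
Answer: 45730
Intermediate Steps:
(A(4, 3) - 85)*((2 + 1)*J(4)) - 1*(-46750) = (3*(-4 + 4) - 85)*((2 + 1)*4) - 1*(-46750) = (3*0 - 85)*(3*4) + 46750 = (0 - 85)*12 + 46750 = -85*12 + 46750 = -1020 + 46750 = 45730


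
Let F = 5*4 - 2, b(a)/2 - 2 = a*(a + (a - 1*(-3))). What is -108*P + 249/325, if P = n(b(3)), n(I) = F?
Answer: -631551/325 ≈ -1943.2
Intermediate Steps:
b(a) = 4 + 2*a*(3 + 2*a) (b(a) = 4 + 2*(a*(a + (a - 1*(-3)))) = 4 + 2*(a*(a + (a + 3))) = 4 + 2*(a*(a + (3 + a))) = 4 + 2*(a*(3 + 2*a)) = 4 + 2*a*(3 + 2*a))
F = 18 (F = 20 - 2 = 18)
n(I) = 18
P = 18
-108*P + 249/325 = -108*18 + 249/325 = -1944 + 249*(1/325) = -1944 + 249/325 = -631551/325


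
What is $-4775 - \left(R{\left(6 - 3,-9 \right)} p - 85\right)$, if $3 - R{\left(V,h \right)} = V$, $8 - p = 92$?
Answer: $-4690$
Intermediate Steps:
$p = -84$ ($p = 8 - 92 = -84$)
$R{\left(V,h \right)} = 3 - V$
$-4775 - \left(R{\left(6 - 3,-9 \right)} p - 85\right) = -4775 - \left(\left(3 - \left(6 - 3\right)\right) \left(-84\right) - 85\right) = -4775 - \left(\left(3 - 3\right) \left(-84\right) - 85\right) = -4775 - \left(0 \left(-84\right) - 85\right) = -4775 - \left(0 - 85\right) = -4775 - -85 = -4775 + 85 = -4690$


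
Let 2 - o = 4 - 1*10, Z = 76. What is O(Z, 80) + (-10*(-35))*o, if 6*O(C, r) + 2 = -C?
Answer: 2787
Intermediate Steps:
O(C, r) = -1/3 - C/6 (O(C, r) = -1/3 + (-C)/6 = -1/3 - C/6)
o = 8 (o = 2 - (4 - 1*10) = 2 - (4 - 10) = 2 - 1*(-6) = 2 + 6 = 8)
O(Z, 80) + (-10*(-35))*o = (-1/3 - 1/6*76) - 10*(-35)*8 = (-1/3 - 38/3) + 350*8 = -13 + 2800 = 2787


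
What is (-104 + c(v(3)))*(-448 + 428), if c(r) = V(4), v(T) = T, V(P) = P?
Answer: 2000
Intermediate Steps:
c(r) = 4
(-104 + c(v(3)))*(-448 + 428) = (-104 + 4)*(-448 + 428) = -100*(-20) = 2000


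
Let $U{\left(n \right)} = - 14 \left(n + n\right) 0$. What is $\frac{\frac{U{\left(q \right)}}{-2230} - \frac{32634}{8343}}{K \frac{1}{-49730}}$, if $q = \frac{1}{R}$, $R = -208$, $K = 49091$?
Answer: $\frac{25760140}{6501051} \approx 3.9625$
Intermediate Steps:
$q = - \frac{1}{208}$ ($q = \frac{1}{-208} = - \frac{1}{208} \approx -0.0048077$)
$U{\left(n \right)} = 0$ ($U{\left(n \right)} = - 14 \cdot 2 n 0 = - 28 n 0 = 0$)
$\frac{\frac{U{\left(q \right)}}{-2230} - \frac{32634}{8343}}{K \frac{1}{-49730}} = \frac{\frac{0}{-2230} - \frac{32634}{8343}}{49091 \frac{1}{-49730}} = \frac{0 \left(- \frac{1}{2230}\right) - \frac{3626}{927}}{49091 \left(- \frac{1}{49730}\right)} = \frac{0 - \frac{3626}{927}}{- \frac{49091}{49730}} = \left(- \frac{3626}{927}\right) \left(- \frac{49730}{49091}\right) = \frac{25760140}{6501051}$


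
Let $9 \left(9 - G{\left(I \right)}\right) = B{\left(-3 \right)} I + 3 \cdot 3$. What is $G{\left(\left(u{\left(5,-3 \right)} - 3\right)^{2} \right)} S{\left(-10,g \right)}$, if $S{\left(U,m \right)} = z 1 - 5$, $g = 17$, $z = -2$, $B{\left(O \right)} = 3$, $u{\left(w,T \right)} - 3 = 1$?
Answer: $- \frac{161}{3} \approx -53.667$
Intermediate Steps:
$u{\left(w,T \right)} = 4$ ($u{\left(w,T \right)} = 3 + 1 = 4$)
$G{\left(I \right)} = 8 - \frac{I}{3}$ ($G{\left(I \right)} = 9 - \frac{3 I + 3 \cdot 3}{9} = 9 - \frac{3 I + 9}{9} = 9 - \frac{9 + 3 I}{9} = 9 - \left(1 + \frac{I}{3}\right) = 8 - \frac{I}{3}$)
$S{\left(U,m \right)} = -7$ ($S{\left(U,m \right)} = \left(-2\right) 1 - 5 = -2 - 5 = -7$)
$G{\left(\left(u{\left(5,-3 \right)} - 3\right)^{2} \right)} S{\left(-10,g \right)} = \left(8 - \frac{\left(4 - 3\right)^{2}}{3}\right) \left(-7\right) = \left(8 - \frac{1^{2}}{3}\right) \left(-7\right) = \left(8 - \frac{1}{3}\right) \left(-7\right) = \frac{23}{3} \left(-7\right) = - \frac{161}{3}$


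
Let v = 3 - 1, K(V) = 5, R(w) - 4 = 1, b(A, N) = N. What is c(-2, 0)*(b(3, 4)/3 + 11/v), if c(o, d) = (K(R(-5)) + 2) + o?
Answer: 205/6 ≈ 34.167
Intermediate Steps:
R(w) = 5 (R(w) = 4 + 1 = 5)
c(o, d) = 7 + o (c(o, d) = (5 + 2) + o = 7 + o)
v = 2
c(-2, 0)*(b(3, 4)/3 + 11/v) = (7 - 2)*(4/3 + 11/2) = 5*(4*(⅓) + 11*(½)) = 5*(4/3 + 11/2) = 5*(41/6) = 205/6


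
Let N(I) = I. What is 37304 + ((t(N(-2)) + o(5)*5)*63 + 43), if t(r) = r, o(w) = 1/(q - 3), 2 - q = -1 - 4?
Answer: 149199/4 ≈ 37300.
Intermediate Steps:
q = 7 (q = 2 - (-1 - 4) = 2 - 1*(-5) = 2 + 5 = 7)
o(w) = ¼ (o(w) = 1/(7 - 3) = 1/4 = ¼)
37304 + ((t(N(-2)) + o(5)*5)*63 + 43) = 37304 + ((-2 + (¼)*5)*63 + 43) = 37304 + ((-2 + 5/4)*63 + 43) = 37304 + (-¾*63 + 43) = 37304 + (-189/4 + 43) = 37304 - 17/4 = 149199/4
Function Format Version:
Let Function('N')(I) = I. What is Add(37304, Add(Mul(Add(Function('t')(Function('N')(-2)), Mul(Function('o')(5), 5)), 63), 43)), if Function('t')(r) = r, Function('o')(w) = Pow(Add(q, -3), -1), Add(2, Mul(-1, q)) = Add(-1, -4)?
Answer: Rational(149199, 4) ≈ 37300.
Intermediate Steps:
q = 7 (q = Add(2, Mul(-1, Add(-1, -4))) = Add(2, Mul(-1, -5)) = Add(2, 5) = 7)
Function('o')(w) = Rational(1, 4) (Function('o')(w) = Pow(Add(7, -3), -1) = Pow(4, -1) = Rational(1, 4))
Add(37304, Add(Mul(Add(Function('t')(Function('N')(-2)), Mul(Function('o')(5), 5)), 63), 43)) = Add(37304, Add(Mul(Add(-2, Mul(Rational(1, 4), 5)), 63), 43)) = Add(37304, Add(Mul(Add(-2, Rational(5, 4)), 63), 43)) = Add(37304, Add(Mul(Rational(-3, 4), 63), 43)) = Add(37304, Add(Rational(-189, 4), 43)) = Add(37304, Rational(-17, 4)) = Rational(149199, 4)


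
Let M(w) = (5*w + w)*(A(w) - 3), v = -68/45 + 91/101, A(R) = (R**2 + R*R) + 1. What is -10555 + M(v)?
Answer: -330179036329993/31295392875 ≈ -10550.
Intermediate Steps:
A(R) = 1 + 2*R**2 (A(R) = (R**2 + R**2) + 1 = 2*R**2 + 1 = 1 + 2*R**2)
v = -2773/4545 (v = -68*1/45 + 91*(1/101) = -68/45 + 91/101 = -2773/4545 ≈ -0.61012)
M(w) = 6*w*(-2 + 2*w**2) (M(w) = (5*w + w)*((1 + 2*w**2) - 3) = (6*w)*(-2 + 2*w**2) = 6*w*(-2 + 2*w**2))
-10555 + M(v) = -10555 + 12*(-2773/4545)*(-1 + (-2773/4545)**2) = -10555 + 12*(-2773/4545)*(-1 + 7689529/20657025) = -10555 + 12*(-2773/4545)*(-12967496/20657025) = -10555 + 143835465632/31295392875 = -330179036329993/31295392875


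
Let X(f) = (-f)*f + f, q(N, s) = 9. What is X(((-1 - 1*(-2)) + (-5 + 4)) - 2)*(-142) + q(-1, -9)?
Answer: 861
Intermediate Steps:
X(f) = f - f² (X(f) = -f² + f = f - f²)
X(((-1 - 1*(-2)) + (-5 + 4)) - 2)*(-142) + q(-1, -9) = ((((-1 - 1*(-2)) + (-5 + 4)) - 2)*(1 - (((-1 - 1*(-2)) + (-5 + 4)) - 2)))*(-142) + 9 = ((((-1 + 2) - 1) - 2)*(1 - (((-1 + 2) - 1) - 2)))*(-142) + 9 = (((1 - 1) - 2)*(1 - ((1 - 1) - 2)))*(-142) + 9 = ((0 - 2)*(1 - (0 - 2)))*(-142) + 9 = -2*(1 - 1*(-2))*(-142) + 9 = -2*(1 + 2)*(-142) + 9 = -2*3*(-142) + 9 = -6*(-142) + 9 = 852 + 9 = 861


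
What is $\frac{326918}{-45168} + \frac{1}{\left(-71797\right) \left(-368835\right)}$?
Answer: $- \frac{1442866023601207}{199350823614360} \approx -7.2378$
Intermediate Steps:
$\frac{326918}{-45168} + \frac{1}{\left(-71797\right) \left(-368835\right)} = 326918 \left(- \frac{1}{45168}\right) - - \frac{1}{26481246495} = - \frac{163459}{22584} + \frac{1}{26481246495} = - \frac{1442866023601207}{199350823614360}$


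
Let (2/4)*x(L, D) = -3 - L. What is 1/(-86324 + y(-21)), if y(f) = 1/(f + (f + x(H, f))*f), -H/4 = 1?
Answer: -378/32630471 ≈ -1.1584e-5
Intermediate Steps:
H = -4 (H = -4*1 = -4)
x(L, D) = -6 - 2*L (x(L, D) = 2*(-3 - L) = -6 - 2*L)
y(f) = 1/(f + f*(2 + f)) (y(f) = 1/(f + (f + (-6 - 2*(-4)))*f) = 1/(f + (f + (-6 + 8))*f) = 1/(f + (f + 2)*f) = 1/(f + (2 + f)*f) = 1/(f + f*(2 + f)))
1/(-86324 + y(-21)) = 1/(-86324 + 1/((-21)*(3 - 21))) = 1/(-86324 - 1/21/(-18)) = 1/(-86324 - 1/21*(-1/18)) = 1/(-86324 + 1/378) = 1/(-32630471/378) = -378/32630471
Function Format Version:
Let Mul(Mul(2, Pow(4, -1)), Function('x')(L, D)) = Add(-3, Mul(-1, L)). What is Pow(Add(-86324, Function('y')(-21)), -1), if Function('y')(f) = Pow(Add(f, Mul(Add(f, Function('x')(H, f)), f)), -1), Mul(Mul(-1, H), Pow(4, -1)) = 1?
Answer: Rational(-378, 32630471) ≈ -1.1584e-5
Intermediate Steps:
H = -4 (H = Mul(-4, 1) = -4)
Function('x')(L, D) = Add(-6, Mul(-2, L)) (Function('x')(L, D) = Mul(2, Add(-3, Mul(-1, L))) = Add(-6, Mul(-2, L)))
Function('y')(f) = Pow(Add(f, Mul(f, Add(2, f))), -1) (Function('y')(f) = Pow(Add(f, Mul(Add(f, Add(-6, Mul(-2, -4))), f)), -1) = Pow(Add(f, Mul(Add(f, Add(-6, 8)), f)), -1) = Pow(Add(f, Mul(Add(f, 2), f)), -1) = Pow(Add(f, Mul(Add(2, f), f)), -1) = Pow(Add(f, Mul(f, Add(2, f))), -1))
Pow(Add(-86324, Function('y')(-21)), -1) = Pow(Add(-86324, Mul(Pow(-21, -1), Pow(Add(3, -21), -1))), -1) = Pow(Add(-86324, Mul(Rational(-1, 21), Pow(-18, -1))), -1) = Pow(Add(-86324, Mul(Rational(-1, 21), Rational(-1, 18))), -1) = Pow(Add(-86324, Rational(1, 378)), -1) = Pow(Rational(-32630471, 378), -1) = Rational(-378, 32630471)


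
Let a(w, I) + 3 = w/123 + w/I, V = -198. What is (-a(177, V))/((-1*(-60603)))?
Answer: 6643/163991718 ≈ 4.0508e-5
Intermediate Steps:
a(w, I) = -3 + w/123 + w/I (a(w, I) = -3 + (w/123 + w/I) = -3 + w/123 + w/I)
(-a(177, V))/((-1*(-60603))) = (-(-3 + (1/123)*177 + 177/(-198)))/((-1*(-60603))) = -(-3 + 59/41 + 177*(-1/198))/60603 = -(-3 + 59/41 - 59/66)*(1/60603) = -1*(-6643/2706)*(1/60603) = (6643/2706)*(1/60603) = 6643/163991718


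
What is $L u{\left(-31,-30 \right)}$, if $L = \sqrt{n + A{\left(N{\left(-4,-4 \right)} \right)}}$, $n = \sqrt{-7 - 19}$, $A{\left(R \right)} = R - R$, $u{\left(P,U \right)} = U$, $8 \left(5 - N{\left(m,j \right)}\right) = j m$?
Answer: $- 30 \sqrt[4]{26} \sqrt{i} \approx -47.902 - 47.902 i$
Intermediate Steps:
$N{\left(m,j \right)} = 5 - \frac{j m}{8}$
$A{\left(R \right)} = 0$
$n = i \sqrt{26}$ ($n = \sqrt{-26} = i \sqrt{26} \approx 5.099 i$)
$L = \sqrt[4]{26} \sqrt{i}$ ($L = \sqrt{i \sqrt{26} + 0} = \sqrt{i \sqrt{26}} = \sqrt[4]{26} \sqrt{i} \approx 1.5967 + 1.5967 i$)
$L u{\left(-31,-30 \right)} = \sqrt[4]{26} \sqrt{i} \left(-30\right) = - 30 \sqrt[4]{26} \sqrt{i}$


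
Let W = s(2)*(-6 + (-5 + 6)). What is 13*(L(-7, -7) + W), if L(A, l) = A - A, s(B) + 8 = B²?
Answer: 260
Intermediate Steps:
s(B) = -8 + B²
L(A, l) = 0
W = 20 (W = (-8 + 2²)*(-6 + (-5 + 6)) = (-8 + 4)*(-6 + 1) = -4*(-5) = 20)
13*(L(-7, -7) + W) = 13*(0 + 20) = 13*20 = 260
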